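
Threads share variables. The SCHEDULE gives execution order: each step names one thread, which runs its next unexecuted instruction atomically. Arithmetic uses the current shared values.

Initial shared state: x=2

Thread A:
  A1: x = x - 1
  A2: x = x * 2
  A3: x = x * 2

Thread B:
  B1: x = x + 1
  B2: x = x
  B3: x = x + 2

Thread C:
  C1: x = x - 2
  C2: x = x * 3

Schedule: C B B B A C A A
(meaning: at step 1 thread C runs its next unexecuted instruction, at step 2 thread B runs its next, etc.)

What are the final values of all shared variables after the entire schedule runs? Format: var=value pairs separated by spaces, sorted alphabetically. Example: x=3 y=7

Answer: x=24

Derivation:
Step 1: thread C executes C1 (x = x - 2). Shared: x=0. PCs: A@0 B@0 C@1
Step 2: thread B executes B1 (x = x + 1). Shared: x=1. PCs: A@0 B@1 C@1
Step 3: thread B executes B2 (x = x). Shared: x=1. PCs: A@0 B@2 C@1
Step 4: thread B executes B3 (x = x + 2). Shared: x=3. PCs: A@0 B@3 C@1
Step 5: thread A executes A1 (x = x - 1). Shared: x=2. PCs: A@1 B@3 C@1
Step 6: thread C executes C2 (x = x * 3). Shared: x=6. PCs: A@1 B@3 C@2
Step 7: thread A executes A2 (x = x * 2). Shared: x=12. PCs: A@2 B@3 C@2
Step 8: thread A executes A3 (x = x * 2). Shared: x=24. PCs: A@3 B@3 C@2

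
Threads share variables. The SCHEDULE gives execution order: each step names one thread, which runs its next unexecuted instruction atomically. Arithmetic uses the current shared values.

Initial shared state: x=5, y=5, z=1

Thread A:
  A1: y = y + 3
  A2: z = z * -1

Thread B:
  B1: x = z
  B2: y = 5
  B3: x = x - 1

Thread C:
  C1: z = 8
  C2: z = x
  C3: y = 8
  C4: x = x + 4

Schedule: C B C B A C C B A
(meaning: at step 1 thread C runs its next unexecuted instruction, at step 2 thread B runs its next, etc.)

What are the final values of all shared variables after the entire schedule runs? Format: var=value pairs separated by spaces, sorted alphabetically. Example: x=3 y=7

Answer: x=11 y=8 z=-8

Derivation:
Step 1: thread C executes C1 (z = 8). Shared: x=5 y=5 z=8. PCs: A@0 B@0 C@1
Step 2: thread B executes B1 (x = z). Shared: x=8 y=5 z=8. PCs: A@0 B@1 C@1
Step 3: thread C executes C2 (z = x). Shared: x=8 y=5 z=8. PCs: A@0 B@1 C@2
Step 4: thread B executes B2 (y = 5). Shared: x=8 y=5 z=8. PCs: A@0 B@2 C@2
Step 5: thread A executes A1 (y = y + 3). Shared: x=8 y=8 z=8. PCs: A@1 B@2 C@2
Step 6: thread C executes C3 (y = 8). Shared: x=8 y=8 z=8. PCs: A@1 B@2 C@3
Step 7: thread C executes C4 (x = x + 4). Shared: x=12 y=8 z=8. PCs: A@1 B@2 C@4
Step 8: thread B executes B3 (x = x - 1). Shared: x=11 y=8 z=8. PCs: A@1 B@3 C@4
Step 9: thread A executes A2 (z = z * -1). Shared: x=11 y=8 z=-8. PCs: A@2 B@3 C@4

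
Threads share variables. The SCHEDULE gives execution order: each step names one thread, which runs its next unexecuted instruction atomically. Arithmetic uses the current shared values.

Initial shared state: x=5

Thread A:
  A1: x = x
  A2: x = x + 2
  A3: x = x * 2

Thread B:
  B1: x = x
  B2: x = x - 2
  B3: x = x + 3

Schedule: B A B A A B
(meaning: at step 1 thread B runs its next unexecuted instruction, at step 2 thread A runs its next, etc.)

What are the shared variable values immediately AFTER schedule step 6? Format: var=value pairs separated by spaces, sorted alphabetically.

Step 1: thread B executes B1 (x = x). Shared: x=5. PCs: A@0 B@1
Step 2: thread A executes A1 (x = x). Shared: x=5. PCs: A@1 B@1
Step 3: thread B executes B2 (x = x - 2). Shared: x=3. PCs: A@1 B@2
Step 4: thread A executes A2 (x = x + 2). Shared: x=5. PCs: A@2 B@2
Step 5: thread A executes A3 (x = x * 2). Shared: x=10. PCs: A@3 B@2
Step 6: thread B executes B3 (x = x + 3). Shared: x=13. PCs: A@3 B@3

Answer: x=13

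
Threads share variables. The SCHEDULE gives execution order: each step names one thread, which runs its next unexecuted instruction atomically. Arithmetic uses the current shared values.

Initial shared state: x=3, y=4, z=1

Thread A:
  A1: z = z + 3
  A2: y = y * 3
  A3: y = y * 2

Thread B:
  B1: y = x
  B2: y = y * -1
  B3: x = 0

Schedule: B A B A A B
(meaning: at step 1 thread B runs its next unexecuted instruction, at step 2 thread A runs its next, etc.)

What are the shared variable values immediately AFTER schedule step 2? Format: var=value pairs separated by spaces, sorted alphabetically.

Step 1: thread B executes B1 (y = x). Shared: x=3 y=3 z=1. PCs: A@0 B@1
Step 2: thread A executes A1 (z = z + 3). Shared: x=3 y=3 z=4. PCs: A@1 B@1

Answer: x=3 y=3 z=4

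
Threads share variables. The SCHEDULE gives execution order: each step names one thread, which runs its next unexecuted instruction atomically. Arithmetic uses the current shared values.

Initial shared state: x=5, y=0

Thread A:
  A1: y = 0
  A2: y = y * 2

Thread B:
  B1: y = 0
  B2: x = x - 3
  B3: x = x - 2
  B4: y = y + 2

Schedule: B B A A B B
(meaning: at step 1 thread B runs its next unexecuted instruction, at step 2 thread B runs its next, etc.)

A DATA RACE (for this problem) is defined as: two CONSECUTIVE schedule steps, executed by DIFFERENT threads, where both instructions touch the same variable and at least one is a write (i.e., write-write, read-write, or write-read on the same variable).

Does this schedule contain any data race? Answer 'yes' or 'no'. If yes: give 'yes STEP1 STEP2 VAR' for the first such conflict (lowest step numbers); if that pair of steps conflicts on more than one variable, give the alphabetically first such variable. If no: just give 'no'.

Answer: no

Derivation:
Steps 1,2: same thread (B). No race.
Steps 2,3: B(r=x,w=x) vs A(r=-,w=y). No conflict.
Steps 3,4: same thread (A). No race.
Steps 4,5: A(r=y,w=y) vs B(r=x,w=x). No conflict.
Steps 5,6: same thread (B). No race.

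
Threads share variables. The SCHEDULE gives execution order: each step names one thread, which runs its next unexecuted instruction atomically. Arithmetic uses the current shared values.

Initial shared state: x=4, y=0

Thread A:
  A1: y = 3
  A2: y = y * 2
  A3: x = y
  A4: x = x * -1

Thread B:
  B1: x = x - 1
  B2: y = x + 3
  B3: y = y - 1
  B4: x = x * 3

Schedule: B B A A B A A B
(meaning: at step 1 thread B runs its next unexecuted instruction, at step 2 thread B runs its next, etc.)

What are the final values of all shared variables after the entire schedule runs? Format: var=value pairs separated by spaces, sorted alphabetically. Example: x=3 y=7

Step 1: thread B executes B1 (x = x - 1). Shared: x=3 y=0. PCs: A@0 B@1
Step 2: thread B executes B2 (y = x + 3). Shared: x=3 y=6. PCs: A@0 B@2
Step 3: thread A executes A1 (y = 3). Shared: x=3 y=3. PCs: A@1 B@2
Step 4: thread A executes A2 (y = y * 2). Shared: x=3 y=6. PCs: A@2 B@2
Step 5: thread B executes B3 (y = y - 1). Shared: x=3 y=5. PCs: A@2 B@3
Step 6: thread A executes A3 (x = y). Shared: x=5 y=5. PCs: A@3 B@3
Step 7: thread A executes A4 (x = x * -1). Shared: x=-5 y=5. PCs: A@4 B@3
Step 8: thread B executes B4 (x = x * 3). Shared: x=-15 y=5. PCs: A@4 B@4

Answer: x=-15 y=5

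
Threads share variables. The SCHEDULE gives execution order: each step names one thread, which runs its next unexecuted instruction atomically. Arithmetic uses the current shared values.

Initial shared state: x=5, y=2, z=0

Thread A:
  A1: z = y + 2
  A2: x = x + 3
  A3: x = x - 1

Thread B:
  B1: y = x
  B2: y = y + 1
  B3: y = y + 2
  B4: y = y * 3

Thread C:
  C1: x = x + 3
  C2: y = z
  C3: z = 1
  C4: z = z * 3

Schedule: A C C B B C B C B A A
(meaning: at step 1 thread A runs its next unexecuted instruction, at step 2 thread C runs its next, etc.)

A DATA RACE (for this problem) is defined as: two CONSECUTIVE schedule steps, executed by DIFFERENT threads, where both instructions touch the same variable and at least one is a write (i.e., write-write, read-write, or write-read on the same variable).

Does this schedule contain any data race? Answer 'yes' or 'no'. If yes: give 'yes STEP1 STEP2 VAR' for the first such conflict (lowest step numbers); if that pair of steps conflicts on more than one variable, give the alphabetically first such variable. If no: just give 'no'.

Answer: yes 3 4 y

Derivation:
Steps 1,2: A(r=y,w=z) vs C(r=x,w=x). No conflict.
Steps 2,3: same thread (C). No race.
Steps 3,4: C(y = z) vs B(y = x). RACE on y (W-W).
Steps 4,5: same thread (B). No race.
Steps 5,6: B(r=y,w=y) vs C(r=-,w=z). No conflict.
Steps 6,7: C(r=-,w=z) vs B(r=y,w=y). No conflict.
Steps 7,8: B(r=y,w=y) vs C(r=z,w=z). No conflict.
Steps 8,9: C(r=z,w=z) vs B(r=y,w=y). No conflict.
Steps 9,10: B(r=y,w=y) vs A(r=x,w=x). No conflict.
Steps 10,11: same thread (A). No race.
First conflict at steps 3,4.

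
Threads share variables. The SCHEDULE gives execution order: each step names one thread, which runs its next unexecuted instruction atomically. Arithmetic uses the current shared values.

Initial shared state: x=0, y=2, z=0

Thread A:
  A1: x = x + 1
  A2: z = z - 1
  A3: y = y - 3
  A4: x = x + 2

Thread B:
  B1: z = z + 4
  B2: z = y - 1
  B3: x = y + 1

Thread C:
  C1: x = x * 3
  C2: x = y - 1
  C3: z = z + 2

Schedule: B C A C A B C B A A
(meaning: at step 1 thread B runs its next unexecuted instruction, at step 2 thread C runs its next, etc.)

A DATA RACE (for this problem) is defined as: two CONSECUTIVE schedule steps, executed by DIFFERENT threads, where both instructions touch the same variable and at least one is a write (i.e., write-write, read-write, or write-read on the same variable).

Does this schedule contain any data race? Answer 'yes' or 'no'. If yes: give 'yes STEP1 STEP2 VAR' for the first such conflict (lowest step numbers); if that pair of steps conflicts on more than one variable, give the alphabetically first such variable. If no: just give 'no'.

Answer: yes 2 3 x

Derivation:
Steps 1,2: B(r=z,w=z) vs C(r=x,w=x). No conflict.
Steps 2,3: C(x = x * 3) vs A(x = x + 1). RACE on x (W-W).
Steps 3,4: A(x = x + 1) vs C(x = y - 1). RACE on x (W-W).
Steps 4,5: C(r=y,w=x) vs A(r=z,w=z). No conflict.
Steps 5,6: A(z = z - 1) vs B(z = y - 1). RACE on z (W-W).
Steps 6,7: B(z = y - 1) vs C(z = z + 2). RACE on z (W-W).
Steps 7,8: C(r=z,w=z) vs B(r=y,w=x). No conflict.
Steps 8,9: B(x = y + 1) vs A(y = y - 3). RACE on y (R-W).
Steps 9,10: same thread (A). No race.
First conflict at steps 2,3.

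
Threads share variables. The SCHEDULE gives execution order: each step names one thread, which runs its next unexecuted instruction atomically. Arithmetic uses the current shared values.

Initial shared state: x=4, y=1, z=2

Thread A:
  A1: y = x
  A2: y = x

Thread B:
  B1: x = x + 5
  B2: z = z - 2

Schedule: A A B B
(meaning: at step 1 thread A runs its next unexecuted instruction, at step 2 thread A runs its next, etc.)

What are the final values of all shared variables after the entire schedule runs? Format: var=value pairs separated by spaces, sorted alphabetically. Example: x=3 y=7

Answer: x=9 y=4 z=0

Derivation:
Step 1: thread A executes A1 (y = x). Shared: x=4 y=4 z=2. PCs: A@1 B@0
Step 2: thread A executes A2 (y = x). Shared: x=4 y=4 z=2. PCs: A@2 B@0
Step 3: thread B executes B1 (x = x + 5). Shared: x=9 y=4 z=2. PCs: A@2 B@1
Step 4: thread B executes B2 (z = z - 2). Shared: x=9 y=4 z=0. PCs: A@2 B@2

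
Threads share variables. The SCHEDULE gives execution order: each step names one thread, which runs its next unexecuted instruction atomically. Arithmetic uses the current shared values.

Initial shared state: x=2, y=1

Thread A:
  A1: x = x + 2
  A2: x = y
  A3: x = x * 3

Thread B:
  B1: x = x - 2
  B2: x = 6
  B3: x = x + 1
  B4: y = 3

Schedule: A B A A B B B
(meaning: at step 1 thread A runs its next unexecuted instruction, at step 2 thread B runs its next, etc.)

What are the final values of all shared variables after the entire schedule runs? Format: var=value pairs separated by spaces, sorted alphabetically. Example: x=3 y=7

Step 1: thread A executes A1 (x = x + 2). Shared: x=4 y=1. PCs: A@1 B@0
Step 2: thread B executes B1 (x = x - 2). Shared: x=2 y=1. PCs: A@1 B@1
Step 3: thread A executes A2 (x = y). Shared: x=1 y=1. PCs: A@2 B@1
Step 4: thread A executes A3 (x = x * 3). Shared: x=3 y=1. PCs: A@3 B@1
Step 5: thread B executes B2 (x = 6). Shared: x=6 y=1. PCs: A@3 B@2
Step 6: thread B executes B3 (x = x + 1). Shared: x=7 y=1. PCs: A@3 B@3
Step 7: thread B executes B4 (y = 3). Shared: x=7 y=3. PCs: A@3 B@4

Answer: x=7 y=3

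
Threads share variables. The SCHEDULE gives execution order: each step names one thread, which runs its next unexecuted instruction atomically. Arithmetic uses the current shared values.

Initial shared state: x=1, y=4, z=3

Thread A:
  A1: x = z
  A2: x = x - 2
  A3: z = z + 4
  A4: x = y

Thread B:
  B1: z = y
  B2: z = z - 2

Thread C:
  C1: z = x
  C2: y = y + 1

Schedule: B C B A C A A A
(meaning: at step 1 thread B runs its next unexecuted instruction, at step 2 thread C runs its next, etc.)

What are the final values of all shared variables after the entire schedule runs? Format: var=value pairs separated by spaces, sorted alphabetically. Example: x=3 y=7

Step 1: thread B executes B1 (z = y). Shared: x=1 y=4 z=4. PCs: A@0 B@1 C@0
Step 2: thread C executes C1 (z = x). Shared: x=1 y=4 z=1. PCs: A@0 B@1 C@1
Step 3: thread B executes B2 (z = z - 2). Shared: x=1 y=4 z=-1. PCs: A@0 B@2 C@1
Step 4: thread A executes A1 (x = z). Shared: x=-1 y=4 z=-1. PCs: A@1 B@2 C@1
Step 5: thread C executes C2 (y = y + 1). Shared: x=-1 y=5 z=-1. PCs: A@1 B@2 C@2
Step 6: thread A executes A2 (x = x - 2). Shared: x=-3 y=5 z=-1. PCs: A@2 B@2 C@2
Step 7: thread A executes A3 (z = z + 4). Shared: x=-3 y=5 z=3. PCs: A@3 B@2 C@2
Step 8: thread A executes A4 (x = y). Shared: x=5 y=5 z=3. PCs: A@4 B@2 C@2

Answer: x=5 y=5 z=3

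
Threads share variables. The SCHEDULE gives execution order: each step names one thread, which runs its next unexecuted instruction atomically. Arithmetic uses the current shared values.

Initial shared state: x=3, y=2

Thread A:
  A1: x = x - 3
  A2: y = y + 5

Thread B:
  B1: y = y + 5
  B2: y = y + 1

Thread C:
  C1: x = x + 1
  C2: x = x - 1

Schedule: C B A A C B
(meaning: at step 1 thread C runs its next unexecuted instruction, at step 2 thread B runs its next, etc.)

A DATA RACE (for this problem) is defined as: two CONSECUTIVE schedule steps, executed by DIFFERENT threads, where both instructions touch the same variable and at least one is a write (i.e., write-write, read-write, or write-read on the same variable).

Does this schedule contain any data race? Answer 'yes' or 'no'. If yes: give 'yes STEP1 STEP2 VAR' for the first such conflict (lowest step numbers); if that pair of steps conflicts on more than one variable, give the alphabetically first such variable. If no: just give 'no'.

Steps 1,2: C(r=x,w=x) vs B(r=y,w=y). No conflict.
Steps 2,3: B(r=y,w=y) vs A(r=x,w=x). No conflict.
Steps 3,4: same thread (A). No race.
Steps 4,5: A(r=y,w=y) vs C(r=x,w=x). No conflict.
Steps 5,6: C(r=x,w=x) vs B(r=y,w=y). No conflict.

Answer: no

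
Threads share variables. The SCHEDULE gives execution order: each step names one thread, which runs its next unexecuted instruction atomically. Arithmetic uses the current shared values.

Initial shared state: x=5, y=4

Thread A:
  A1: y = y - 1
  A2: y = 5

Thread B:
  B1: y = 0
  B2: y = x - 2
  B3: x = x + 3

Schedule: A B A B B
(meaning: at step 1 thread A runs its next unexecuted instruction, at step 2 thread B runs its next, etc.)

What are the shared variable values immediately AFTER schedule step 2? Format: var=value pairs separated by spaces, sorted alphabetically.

Step 1: thread A executes A1 (y = y - 1). Shared: x=5 y=3. PCs: A@1 B@0
Step 2: thread B executes B1 (y = 0). Shared: x=5 y=0. PCs: A@1 B@1

Answer: x=5 y=0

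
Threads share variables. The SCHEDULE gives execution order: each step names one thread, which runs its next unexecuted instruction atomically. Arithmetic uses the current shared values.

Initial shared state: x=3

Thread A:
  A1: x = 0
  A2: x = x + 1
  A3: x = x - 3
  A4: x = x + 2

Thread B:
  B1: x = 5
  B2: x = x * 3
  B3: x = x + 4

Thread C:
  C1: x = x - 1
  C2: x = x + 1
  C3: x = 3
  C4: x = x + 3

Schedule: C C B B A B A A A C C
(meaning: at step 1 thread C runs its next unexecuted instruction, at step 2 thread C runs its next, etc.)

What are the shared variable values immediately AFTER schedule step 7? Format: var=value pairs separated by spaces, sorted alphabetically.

Step 1: thread C executes C1 (x = x - 1). Shared: x=2. PCs: A@0 B@0 C@1
Step 2: thread C executes C2 (x = x + 1). Shared: x=3. PCs: A@0 B@0 C@2
Step 3: thread B executes B1 (x = 5). Shared: x=5. PCs: A@0 B@1 C@2
Step 4: thread B executes B2 (x = x * 3). Shared: x=15. PCs: A@0 B@2 C@2
Step 5: thread A executes A1 (x = 0). Shared: x=0. PCs: A@1 B@2 C@2
Step 6: thread B executes B3 (x = x + 4). Shared: x=4. PCs: A@1 B@3 C@2
Step 7: thread A executes A2 (x = x + 1). Shared: x=5. PCs: A@2 B@3 C@2

Answer: x=5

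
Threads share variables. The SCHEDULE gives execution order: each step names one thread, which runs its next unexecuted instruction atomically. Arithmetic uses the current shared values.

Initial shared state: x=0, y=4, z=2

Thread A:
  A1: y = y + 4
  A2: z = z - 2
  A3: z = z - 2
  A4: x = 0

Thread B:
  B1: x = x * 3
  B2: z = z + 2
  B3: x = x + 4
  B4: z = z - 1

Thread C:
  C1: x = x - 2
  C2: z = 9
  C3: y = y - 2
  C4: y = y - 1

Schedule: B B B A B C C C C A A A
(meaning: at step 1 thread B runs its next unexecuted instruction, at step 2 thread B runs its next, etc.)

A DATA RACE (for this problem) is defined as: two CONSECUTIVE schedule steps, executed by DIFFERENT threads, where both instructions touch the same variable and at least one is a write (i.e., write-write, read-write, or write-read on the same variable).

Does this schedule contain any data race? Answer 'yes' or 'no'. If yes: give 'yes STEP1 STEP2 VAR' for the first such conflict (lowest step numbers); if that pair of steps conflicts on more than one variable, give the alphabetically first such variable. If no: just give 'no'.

Answer: no

Derivation:
Steps 1,2: same thread (B). No race.
Steps 2,3: same thread (B). No race.
Steps 3,4: B(r=x,w=x) vs A(r=y,w=y). No conflict.
Steps 4,5: A(r=y,w=y) vs B(r=z,w=z). No conflict.
Steps 5,6: B(r=z,w=z) vs C(r=x,w=x). No conflict.
Steps 6,7: same thread (C). No race.
Steps 7,8: same thread (C). No race.
Steps 8,9: same thread (C). No race.
Steps 9,10: C(r=y,w=y) vs A(r=z,w=z). No conflict.
Steps 10,11: same thread (A). No race.
Steps 11,12: same thread (A). No race.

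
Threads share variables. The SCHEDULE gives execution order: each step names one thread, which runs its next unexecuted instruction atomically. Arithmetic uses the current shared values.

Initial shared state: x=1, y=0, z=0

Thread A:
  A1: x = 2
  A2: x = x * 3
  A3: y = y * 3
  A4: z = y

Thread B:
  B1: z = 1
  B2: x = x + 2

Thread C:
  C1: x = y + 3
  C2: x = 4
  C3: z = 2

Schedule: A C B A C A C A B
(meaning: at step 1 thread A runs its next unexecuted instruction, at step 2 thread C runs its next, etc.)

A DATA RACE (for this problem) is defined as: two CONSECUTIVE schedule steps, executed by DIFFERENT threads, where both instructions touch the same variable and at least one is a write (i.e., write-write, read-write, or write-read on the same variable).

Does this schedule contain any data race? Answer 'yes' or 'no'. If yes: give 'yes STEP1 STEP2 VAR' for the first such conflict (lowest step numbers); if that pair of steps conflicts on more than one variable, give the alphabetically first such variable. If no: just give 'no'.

Answer: yes 1 2 x

Derivation:
Steps 1,2: A(x = 2) vs C(x = y + 3). RACE on x (W-W).
Steps 2,3: C(r=y,w=x) vs B(r=-,w=z). No conflict.
Steps 3,4: B(r=-,w=z) vs A(r=x,w=x). No conflict.
Steps 4,5: A(x = x * 3) vs C(x = 4). RACE on x (W-W).
Steps 5,6: C(r=-,w=x) vs A(r=y,w=y). No conflict.
Steps 6,7: A(r=y,w=y) vs C(r=-,w=z). No conflict.
Steps 7,8: C(z = 2) vs A(z = y). RACE on z (W-W).
Steps 8,9: A(r=y,w=z) vs B(r=x,w=x). No conflict.
First conflict at steps 1,2.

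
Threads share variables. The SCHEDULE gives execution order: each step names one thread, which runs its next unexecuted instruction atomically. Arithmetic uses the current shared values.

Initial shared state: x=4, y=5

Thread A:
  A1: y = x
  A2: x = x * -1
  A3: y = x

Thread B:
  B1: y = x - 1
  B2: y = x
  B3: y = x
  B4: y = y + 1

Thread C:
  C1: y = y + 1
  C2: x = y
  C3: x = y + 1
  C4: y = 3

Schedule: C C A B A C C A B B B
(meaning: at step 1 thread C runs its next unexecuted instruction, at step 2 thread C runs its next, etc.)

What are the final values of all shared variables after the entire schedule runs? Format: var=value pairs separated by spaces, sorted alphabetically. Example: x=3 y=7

Step 1: thread C executes C1 (y = y + 1). Shared: x=4 y=6. PCs: A@0 B@0 C@1
Step 2: thread C executes C2 (x = y). Shared: x=6 y=6. PCs: A@0 B@0 C@2
Step 3: thread A executes A1 (y = x). Shared: x=6 y=6. PCs: A@1 B@0 C@2
Step 4: thread B executes B1 (y = x - 1). Shared: x=6 y=5. PCs: A@1 B@1 C@2
Step 5: thread A executes A2 (x = x * -1). Shared: x=-6 y=5. PCs: A@2 B@1 C@2
Step 6: thread C executes C3 (x = y + 1). Shared: x=6 y=5. PCs: A@2 B@1 C@3
Step 7: thread C executes C4 (y = 3). Shared: x=6 y=3. PCs: A@2 B@1 C@4
Step 8: thread A executes A3 (y = x). Shared: x=6 y=6. PCs: A@3 B@1 C@4
Step 9: thread B executes B2 (y = x). Shared: x=6 y=6. PCs: A@3 B@2 C@4
Step 10: thread B executes B3 (y = x). Shared: x=6 y=6. PCs: A@3 B@3 C@4
Step 11: thread B executes B4 (y = y + 1). Shared: x=6 y=7. PCs: A@3 B@4 C@4

Answer: x=6 y=7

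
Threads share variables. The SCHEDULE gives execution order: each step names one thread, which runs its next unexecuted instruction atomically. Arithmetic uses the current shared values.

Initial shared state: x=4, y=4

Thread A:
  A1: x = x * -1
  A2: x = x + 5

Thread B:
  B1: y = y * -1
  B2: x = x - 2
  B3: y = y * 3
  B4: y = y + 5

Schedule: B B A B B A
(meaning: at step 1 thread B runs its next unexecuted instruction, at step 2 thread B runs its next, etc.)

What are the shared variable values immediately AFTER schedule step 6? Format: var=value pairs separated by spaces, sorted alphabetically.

Answer: x=3 y=-7

Derivation:
Step 1: thread B executes B1 (y = y * -1). Shared: x=4 y=-4. PCs: A@0 B@1
Step 2: thread B executes B2 (x = x - 2). Shared: x=2 y=-4. PCs: A@0 B@2
Step 3: thread A executes A1 (x = x * -1). Shared: x=-2 y=-4. PCs: A@1 B@2
Step 4: thread B executes B3 (y = y * 3). Shared: x=-2 y=-12. PCs: A@1 B@3
Step 5: thread B executes B4 (y = y + 5). Shared: x=-2 y=-7. PCs: A@1 B@4
Step 6: thread A executes A2 (x = x + 5). Shared: x=3 y=-7. PCs: A@2 B@4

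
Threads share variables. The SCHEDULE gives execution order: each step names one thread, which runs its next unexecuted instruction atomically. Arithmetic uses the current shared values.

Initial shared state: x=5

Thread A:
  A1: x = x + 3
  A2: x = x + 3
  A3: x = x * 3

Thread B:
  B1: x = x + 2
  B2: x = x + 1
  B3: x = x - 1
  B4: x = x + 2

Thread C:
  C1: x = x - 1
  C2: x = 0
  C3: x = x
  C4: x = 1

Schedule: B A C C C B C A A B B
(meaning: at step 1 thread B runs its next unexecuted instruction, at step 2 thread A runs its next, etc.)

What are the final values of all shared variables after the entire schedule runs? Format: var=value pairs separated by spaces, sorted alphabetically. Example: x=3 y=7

Answer: x=13

Derivation:
Step 1: thread B executes B1 (x = x + 2). Shared: x=7. PCs: A@0 B@1 C@0
Step 2: thread A executes A1 (x = x + 3). Shared: x=10. PCs: A@1 B@1 C@0
Step 3: thread C executes C1 (x = x - 1). Shared: x=9. PCs: A@1 B@1 C@1
Step 4: thread C executes C2 (x = 0). Shared: x=0. PCs: A@1 B@1 C@2
Step 5: thread C executes C3 (x = x). Shared: x=0. PCs: A@1 B@1 C@3
Step 6: thread B executes B2 (x = x + 1). Shared: x=1. PCs: A@1 B@2 C@3
Step 7: thread C executes C4 (x = 1). Shared: x=1. PCs: A@1 B@2 C@4
Step 8: thread A executes A2 (x = x + 3). Shared: x=4. PCs: A@2 B@2 C@4
Step 9: thread A executes A3 (x = x * 3). Shared: x=12. PCs: A@3 B@2 C@4
Step 10: thread B executes B3 (x = x - 1). Shared: x=11. PCs: A@3 B@3 C@4
Step 11: thread B executes B4 (x = x + 2). Shared: x=13. PCs: A@3 B@4 C@4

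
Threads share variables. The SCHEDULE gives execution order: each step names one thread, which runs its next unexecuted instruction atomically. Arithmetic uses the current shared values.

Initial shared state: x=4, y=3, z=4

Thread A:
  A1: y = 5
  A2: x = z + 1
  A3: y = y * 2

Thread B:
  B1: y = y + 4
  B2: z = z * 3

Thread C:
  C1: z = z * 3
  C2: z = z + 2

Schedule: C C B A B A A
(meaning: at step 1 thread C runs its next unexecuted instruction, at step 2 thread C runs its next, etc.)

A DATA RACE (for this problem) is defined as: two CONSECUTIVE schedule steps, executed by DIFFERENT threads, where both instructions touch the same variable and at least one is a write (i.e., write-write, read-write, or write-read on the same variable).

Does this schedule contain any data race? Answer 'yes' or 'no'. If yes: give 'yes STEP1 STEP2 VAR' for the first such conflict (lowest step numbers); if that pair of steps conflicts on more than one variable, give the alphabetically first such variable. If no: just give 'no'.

Answer: yes 3 4 y

Derivation:
Steps 1,2: same thread (C). No race.
Steps 2,3: C(r=z,w=z) vs B(r=y,w=y). No conflict.
Steps 3,4: B(y = y + 4) vs A(y = 5). RACE on y (W-W).
Steps 4,5: A(r=-,w=y) vs B(r=z,w=z). No conflict.
Steps 5,6: B(z = z * 3) vs A(x = z + 1). RACE on z (W-R).
Steps 6,7: same thread (A). No race.
First conflict at steps 3,4.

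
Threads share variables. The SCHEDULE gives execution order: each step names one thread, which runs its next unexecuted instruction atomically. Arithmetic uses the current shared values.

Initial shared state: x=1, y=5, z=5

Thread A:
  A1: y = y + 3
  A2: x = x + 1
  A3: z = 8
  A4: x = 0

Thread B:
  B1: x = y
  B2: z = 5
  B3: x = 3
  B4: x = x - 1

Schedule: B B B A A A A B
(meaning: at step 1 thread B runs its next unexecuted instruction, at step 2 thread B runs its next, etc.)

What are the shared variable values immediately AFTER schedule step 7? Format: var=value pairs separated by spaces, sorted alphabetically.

Step 1: thread B executes B1 (x = y). Shared: x=5 y=5 z=5. PCs: A@0 B@1
Step 2: thread B executes B2 (z = 5). Shared: x=5 y=5 z=5. PCs: A@0 B@2
Step 3: thread B executes B3 (x = 3). Shared: x=3 y=5 z=5. PCs: A@0 B@3
Step 4: thread A executes A1 (y = y + 3). Shared: x=3 y=8 z=5. PCs: A@1 B@3
Step 5: thread A executes A2 (x = x + 1). Shared: x=4 y=8 z=5. PCs: A@2 B@3
Step 6: thread A executes A3 (z = 8). Shared: x=4 y=8 z=8. PCs: A@3 B@3
Step 7: thread A executes A4 (x = 0). Shared: x=0 y=8 z=8. PCs: A@4 B@3

Answer: x=0 y=8 z=8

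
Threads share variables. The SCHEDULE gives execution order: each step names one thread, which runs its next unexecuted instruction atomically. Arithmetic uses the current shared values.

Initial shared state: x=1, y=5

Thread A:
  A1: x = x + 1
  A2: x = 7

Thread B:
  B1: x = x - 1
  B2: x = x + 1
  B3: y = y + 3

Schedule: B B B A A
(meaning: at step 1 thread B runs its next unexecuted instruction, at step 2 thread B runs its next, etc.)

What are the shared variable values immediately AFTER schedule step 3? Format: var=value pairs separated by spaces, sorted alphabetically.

Step 1: thread B executes B1 (x = x - 1). Shared: x=0 y=5. PCs: A@0 B@1
Step 2: thread B executes B2 (x = x + 1). Shared: x=1 y=5. PCs: A@0 B@2
Step 3: thread B executes B3 (y = y + 3). Shared: x=1 y=8. PCs: A@0 B@3

Answer: x=1 y=8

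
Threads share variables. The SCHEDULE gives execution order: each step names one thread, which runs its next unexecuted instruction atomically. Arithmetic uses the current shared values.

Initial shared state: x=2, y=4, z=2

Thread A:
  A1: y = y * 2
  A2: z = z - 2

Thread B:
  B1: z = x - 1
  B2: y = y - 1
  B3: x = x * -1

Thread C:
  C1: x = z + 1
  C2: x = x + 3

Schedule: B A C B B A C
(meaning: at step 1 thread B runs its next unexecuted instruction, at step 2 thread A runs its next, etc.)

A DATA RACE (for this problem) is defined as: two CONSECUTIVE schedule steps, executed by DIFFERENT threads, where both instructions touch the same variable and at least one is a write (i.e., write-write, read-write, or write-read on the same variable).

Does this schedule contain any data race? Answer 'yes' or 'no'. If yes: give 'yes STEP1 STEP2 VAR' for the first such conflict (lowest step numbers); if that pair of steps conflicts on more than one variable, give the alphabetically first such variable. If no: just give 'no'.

Steps 1,2: B(r=x,w=z) vs A(r=y,w=y). No conflict.
Steps 2,3: A(r=y,w=y) vs C(r=z,w=x). No conflict.
Steps 3,4: C(r=z,w=x) vs B(r=y,w=y). No conflict.
Steps 4,5: same thread (B). No race.
Steps 5,6: B(r=x,w=x) vs A(r=z,w=z). No conflict.
Steps 6,7: A(r=z,w=z) vs C(r=x,w=x). No conflict.

Answer: no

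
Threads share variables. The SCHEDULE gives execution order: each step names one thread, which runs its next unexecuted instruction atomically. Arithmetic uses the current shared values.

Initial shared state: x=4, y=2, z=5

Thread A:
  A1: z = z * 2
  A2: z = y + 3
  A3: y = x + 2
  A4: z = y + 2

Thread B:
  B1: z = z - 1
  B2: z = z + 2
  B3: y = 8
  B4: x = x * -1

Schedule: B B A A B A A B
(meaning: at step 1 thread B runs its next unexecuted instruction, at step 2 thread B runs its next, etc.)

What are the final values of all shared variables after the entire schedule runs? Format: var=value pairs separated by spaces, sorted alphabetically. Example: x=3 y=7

Answer: x=-4 y=6 z=8

Derivation:
Step 1: thread B executes B1 (z = z - 1). Shared: x=4 y=2 z=4. PCs: A@0 B@1
Step 2: thread B executes B2 (z = z + 2). Shared: x=4 y=2 z=6. PCs: A@0 B@2
Step 3: thread A executes A1 (z = z * 2). Shared: x=4 y=2 z=12. PCs: A@1 B@2
Step 4: thread A executes A2 (z = y + 3). Shared: x=4 y=2 z=5. PCs: A@2 B@2
Step 5: thread B executes B3 (y = 8). Shared: x=4 y=8 z=5. PCs: A@2 B@3
Step 6: thread A executes A3 (y = x + 2). Shared: x=4 y=6 z=5. PCs: A@3 B@3
Step 7: thread A executes A4 (z = y + 2). Shared: x=4 y=6 z=8. PCs: A@4 B@3
Step 8: thread B executes B4 (x = x * -1). Shared: x=-4 y=6 z=8. PCs: A@4 B@4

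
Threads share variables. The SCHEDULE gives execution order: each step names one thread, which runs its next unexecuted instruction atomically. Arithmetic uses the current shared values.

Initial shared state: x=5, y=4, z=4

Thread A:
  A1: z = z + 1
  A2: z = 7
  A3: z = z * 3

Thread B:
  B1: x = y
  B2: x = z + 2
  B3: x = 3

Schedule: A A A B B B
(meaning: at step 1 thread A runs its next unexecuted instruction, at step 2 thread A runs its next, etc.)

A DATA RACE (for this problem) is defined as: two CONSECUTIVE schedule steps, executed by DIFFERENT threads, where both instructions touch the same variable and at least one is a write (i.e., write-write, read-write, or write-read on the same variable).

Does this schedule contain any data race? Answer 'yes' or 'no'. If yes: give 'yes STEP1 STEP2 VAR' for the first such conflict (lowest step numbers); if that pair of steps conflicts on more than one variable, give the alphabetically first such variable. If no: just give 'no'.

Answer: no

Derivation:
Steps 1,2: same thread (A). No race.
Steps 2,3: same thread (A). No race.
Steps 3,4: A(r=z,w=z) vs B(r=y,w=x). No conflict.
Steps 4,5: same thread (B). No race.
Steps 5,6: same thread (B). No race.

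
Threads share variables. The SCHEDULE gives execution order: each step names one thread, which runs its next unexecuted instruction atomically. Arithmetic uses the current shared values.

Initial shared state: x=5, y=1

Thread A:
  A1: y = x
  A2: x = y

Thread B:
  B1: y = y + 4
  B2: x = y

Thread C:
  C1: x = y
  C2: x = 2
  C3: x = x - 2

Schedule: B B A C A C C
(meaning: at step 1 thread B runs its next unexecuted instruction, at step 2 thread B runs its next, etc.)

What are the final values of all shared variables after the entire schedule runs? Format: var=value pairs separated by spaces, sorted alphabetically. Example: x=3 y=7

Answer: x=0 y=5

Derivation:
Step 1: thread B executes B1 (y = y + 4). Shared: x=5 y=5. PCs: A@0 B@1 C@0
Step 2: thread B executes B2 (x = y). Shared: x=5 y=5. PCs: A@0 B@2 C@0
Step 3: thread A executes A1 (y = x). Shared: x=5 y=5. PCs: A@1 B@2 C@0
Step 4: thread C executes C1 (x = y). Shared: x=5 y=5. PCs: A@1 B@2 C@1
Step 5: thread A executes A2 (x = y). Shared: x=5 y=5. PCs: A@2 B@2 C@1
Step 6: thread C executes C2 (x = 2). Shared: x=2 y=5. PCs: A@2 B@2 C@2
Step 7: thread C executes C3 (x = x - 2). Shared: x=0 y=5. PCs: A@2 B@2 C@3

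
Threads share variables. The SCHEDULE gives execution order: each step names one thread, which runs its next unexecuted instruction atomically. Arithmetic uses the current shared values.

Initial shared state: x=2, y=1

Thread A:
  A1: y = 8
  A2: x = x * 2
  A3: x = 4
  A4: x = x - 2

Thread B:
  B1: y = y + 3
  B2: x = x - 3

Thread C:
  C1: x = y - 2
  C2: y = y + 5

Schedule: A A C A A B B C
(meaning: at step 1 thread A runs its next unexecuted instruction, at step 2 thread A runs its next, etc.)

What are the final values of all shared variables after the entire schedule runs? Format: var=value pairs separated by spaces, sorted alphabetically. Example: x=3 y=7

Answer: x=-1 y=16

Derivation:
Step 1: thread A executes A1 (y = 8). Shared: x=2 y=8. PCs: A@1 B@0 C@0
Step 2: thread A executes A2 (x = x * 2). Shared: x=4 y=8. PCs: A@2 B@0 C@0
Step 3: thread C executes C1 (x = y - 2). Shared: x=6 y=8. PCs: A@2 B@0 C@1
Step 4: thread A executes A3 (x = 4). Shared: x=4 y=8. PCs: A@3 B@0 C@1
Step 5: thread A executes A4 (x = x - 2). Shared: x=2 y=8. PCs: A@4 B@0 C@1
Step 6: thread B executes B1 (y = y + 3). Shared: x=2 y=11. PCs: A@4 B@1 C@1
Step 7: thread B executes B2 (x = x - 3). Shared: x=-1 y=11. PCs: A@4 B@2 C@1
Step 8: thread C executes C2 (y = y + 5). Shared: x=-1 y=16. PCs: A@4 B@2 C@2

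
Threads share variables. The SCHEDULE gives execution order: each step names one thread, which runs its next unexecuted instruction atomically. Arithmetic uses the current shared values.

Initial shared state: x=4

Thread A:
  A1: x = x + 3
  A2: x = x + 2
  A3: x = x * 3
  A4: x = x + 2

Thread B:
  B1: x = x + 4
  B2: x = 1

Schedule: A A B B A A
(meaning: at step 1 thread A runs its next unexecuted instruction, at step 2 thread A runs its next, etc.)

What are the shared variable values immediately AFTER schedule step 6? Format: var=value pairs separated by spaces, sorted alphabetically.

Answer: x=5

Derivation:
Step 1: thread A executes A1 (x = x + 3). Shared: x=7. PCs: A@1 B@0
Step 2: thread A executes A2 (x = x + 2). Shared: x=9. PCs: A@2 B@0
Step 3: thread B executes B1 (x = x + 4). Shared: x=13. PCs: A@2 B@1
Step 4: thread B executes B2 (x = 1). Shared: x=1. PCs: A@2 B@2
Step 5: thread A executes A3 (x = x * 3). Shared: x=3. PCs: A@3 B@2
Step 6: thread A executes A4 (x = x + 2). Shared: x=5. PCs: A@4 B@2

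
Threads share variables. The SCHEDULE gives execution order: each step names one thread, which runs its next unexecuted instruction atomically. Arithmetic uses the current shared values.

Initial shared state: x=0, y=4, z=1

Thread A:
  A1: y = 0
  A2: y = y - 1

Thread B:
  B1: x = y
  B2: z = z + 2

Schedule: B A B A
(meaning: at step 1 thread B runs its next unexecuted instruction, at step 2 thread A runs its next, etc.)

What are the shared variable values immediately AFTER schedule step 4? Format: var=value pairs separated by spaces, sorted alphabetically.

Answer: x=4 y=-1 z=3

Derivation:
Step 1: thread B executes B1 (x = y). Shared: x=4 y=4 z=1. PCs: A@0 B@1
Step 2: thread A executes A1 (y = 0). Shared: x=4 y=0 z=1. PCs: A@1 B@1
Step 3: thread B executes B2 (z = z + 2). Shared: x=4 y=0 z=3. PCs: A@1 B@2
Step 4: thread A executes A2 (y = y - 1). Shared: x=4 y=-1 z=3. PCs: A@2 B@2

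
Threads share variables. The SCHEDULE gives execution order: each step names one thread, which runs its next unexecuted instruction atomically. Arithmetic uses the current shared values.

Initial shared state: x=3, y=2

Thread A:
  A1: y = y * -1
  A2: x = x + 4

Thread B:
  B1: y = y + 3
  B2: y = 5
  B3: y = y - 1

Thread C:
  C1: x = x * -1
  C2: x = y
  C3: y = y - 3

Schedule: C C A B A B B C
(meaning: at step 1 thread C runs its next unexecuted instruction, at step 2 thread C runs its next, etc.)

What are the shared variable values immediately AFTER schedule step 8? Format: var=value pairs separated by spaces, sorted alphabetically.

Answer: x=6 y=1

Derivation:
Step 1: thread C executes C1 (x = x * -1). Shared: x=-3 y=2. PCs: A@0 B@0 C@1
Step 2: thread C executes C2 (x = y). Shared: x=2 y=2. PCs: A@0 B@0 C@2
Step 3: thread A executes A1 (y = y * -1). Shared: x=2 y=-2. PCs: A@1 B@0 C@2
Step 4: thread B executes B1 (y = y + 3). Shared: x=2 y=1. PCs: A@1 B@1 C@2
Step 5: thread A executes A2 (x = x + 4). Shared: x=6 y=1. PCs: A@2 B@1 C@2
Step 6: thread B executes B2 (y = 5). Shared: x=6 y=5. PCs: A@2 B@2 C@2
Step 7: thread B executes B3 (y = y - 1). Shared: x=6 y=4. PCs: A@2 B@3 C@2
Step 8: thread C executes C3 (y = y - 3). Shared: x=6 y=1. PCs: A@2 B@3 C@3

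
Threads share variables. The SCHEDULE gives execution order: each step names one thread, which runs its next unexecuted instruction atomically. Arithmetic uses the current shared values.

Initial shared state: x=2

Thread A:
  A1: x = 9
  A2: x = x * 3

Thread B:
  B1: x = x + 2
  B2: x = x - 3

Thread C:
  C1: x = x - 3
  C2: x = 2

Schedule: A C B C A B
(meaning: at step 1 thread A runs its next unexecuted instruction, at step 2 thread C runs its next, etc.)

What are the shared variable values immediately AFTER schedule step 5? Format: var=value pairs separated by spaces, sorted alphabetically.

Answer: x=6

Derivation:
Step 1: thread A executes A1 (x = 9). Shared: x=9. PCs: A@1 B@0 C@0
Step 2: thread C executes C1 (x = x - 3). Shared: x=6. PCs: A@1 B@0 C@1
Step 3: thread B executes B1 (x = x + 2). Shared: x=8. PCs: A@1 B@1 C@1
Step 4: thread C executes C2 (x = 2). Shared: x=2. PCs: A@1 B@1 C@2
Step 5: thread A executes A2 (x = x * 3). Shared: x=6. PCs: A@2 B@1 C@2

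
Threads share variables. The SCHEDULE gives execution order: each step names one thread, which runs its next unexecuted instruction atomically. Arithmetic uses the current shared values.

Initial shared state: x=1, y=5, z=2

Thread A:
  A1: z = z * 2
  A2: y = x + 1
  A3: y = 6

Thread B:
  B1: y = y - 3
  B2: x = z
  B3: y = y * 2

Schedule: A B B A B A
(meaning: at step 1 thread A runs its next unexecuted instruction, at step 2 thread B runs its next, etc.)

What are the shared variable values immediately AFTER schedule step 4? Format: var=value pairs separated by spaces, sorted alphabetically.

Step 1: thread A executes A1 (z = z * 2). Shared: x=1 y=5 z=4. PCs: A@1 B@0
Step 2: thread B executes B1 (y = y - 3). Shared: x=1 y=2 z=4. PCs: A@1 B@1
Step 3: thread B executes B2 (x = z). Shared: x=4 y=2 z=4. PCs: A@1 B@2
Step 4: thread A executes A2 (y = x + 1). Shared: x=4 y=5 z=4. PCs: A@2 B@2

Answer: x=4 y=5 z=4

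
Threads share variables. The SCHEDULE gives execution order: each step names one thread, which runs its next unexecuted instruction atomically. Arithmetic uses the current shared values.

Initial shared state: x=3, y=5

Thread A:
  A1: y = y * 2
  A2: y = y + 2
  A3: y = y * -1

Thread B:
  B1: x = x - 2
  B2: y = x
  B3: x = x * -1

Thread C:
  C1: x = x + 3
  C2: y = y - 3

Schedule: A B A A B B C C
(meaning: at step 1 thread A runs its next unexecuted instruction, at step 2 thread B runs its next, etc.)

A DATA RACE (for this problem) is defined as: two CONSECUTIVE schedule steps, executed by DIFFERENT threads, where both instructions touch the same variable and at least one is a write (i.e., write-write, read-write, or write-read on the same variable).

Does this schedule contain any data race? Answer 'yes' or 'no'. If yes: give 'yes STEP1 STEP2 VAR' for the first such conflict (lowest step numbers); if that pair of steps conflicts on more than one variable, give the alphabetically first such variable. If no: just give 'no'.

Answer: yes 4 5 y

Derivation:
Steps 1,2: A(r=y,w=y) vs B(r=x,w=x). No conflict.
Steps 2,3: B(r=x,w=x) vs A(r=y,w=y). No conflict.
Steps 3,4: same thread (A). No race.
Steps 4,5: A(y = y * -1) vs B(y = x). RACE on y (W-W).
Steps 5,6: same thread (B). No race.
Steps 6,7: B(x = x * -1) vs C(x = x + 3). RACE on x (W-W).
Steps 7,8: same thread (C). No race.
First conflict at steps 4,5.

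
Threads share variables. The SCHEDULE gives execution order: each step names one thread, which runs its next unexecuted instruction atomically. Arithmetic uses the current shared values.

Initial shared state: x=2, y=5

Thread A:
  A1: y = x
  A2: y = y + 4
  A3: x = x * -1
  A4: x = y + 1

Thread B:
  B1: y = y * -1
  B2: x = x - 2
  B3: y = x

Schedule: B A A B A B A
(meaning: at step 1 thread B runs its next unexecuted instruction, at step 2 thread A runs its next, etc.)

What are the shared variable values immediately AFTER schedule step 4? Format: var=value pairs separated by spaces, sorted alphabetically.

Step 1: thread B executes B1 (y = y * -1). Shared: x=2 y=-5. PCs: A@0 B@1
Step 2: thread A executes A1 (y = x). Shared: x=2 y=2. PCs: A@1 B@1
Step 3: thread A executes A2 (y = y + 4). Shared: x=2 y=6. PCs: A@2 B@1
Step 4: thread B executes B2 (x = x - 2). Shared: x=0 y=6. PCs: A@2 B@2

Answer: x=0 y=6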